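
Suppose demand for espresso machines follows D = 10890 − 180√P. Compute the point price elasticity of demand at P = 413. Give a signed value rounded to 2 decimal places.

dD/dP = −180/(2√P) = -4.42861. At P = 413, D = 7231.97.
Ed = (dD/dP)·(P/D) = (-4.42861) × (413/7231.97) = -0.2529…

-0.25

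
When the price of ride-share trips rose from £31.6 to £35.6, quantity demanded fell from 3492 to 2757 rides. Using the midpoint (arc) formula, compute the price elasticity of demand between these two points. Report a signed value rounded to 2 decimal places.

-1.98

%ΔQ = (2757 − 3492) / [(3492 + 2757)/2] = -735/3124.5 = -0.235237…
%ΔP = (35.6 − 31.6) / [(31.6 + 35.6)/2] = 4/33.6 = 0.119047…
Arc Ed = %ΔQ / %ΔP = (-735/3124.5) / (4/33.6) = -1.9759…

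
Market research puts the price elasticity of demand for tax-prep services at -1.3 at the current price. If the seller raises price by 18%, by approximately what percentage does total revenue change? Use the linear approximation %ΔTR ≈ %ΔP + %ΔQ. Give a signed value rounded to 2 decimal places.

-5.40%

%ΔQ ≈ Ed × %ΔP = (-1.3) × (+18%) = -23.4000%
%ΔTR ≈ %ΔP + %ΔQ = (+18%) + (-23.4000%) = -5.4000%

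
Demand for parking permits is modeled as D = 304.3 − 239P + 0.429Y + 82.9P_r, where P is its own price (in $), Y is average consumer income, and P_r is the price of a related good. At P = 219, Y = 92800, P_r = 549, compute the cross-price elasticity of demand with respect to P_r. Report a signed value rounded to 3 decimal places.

1.367

At the given values, D = 304.3 − 239(219) + 0.429(92800) + 82.9(549) = 33286.6.
∂D/∂P_r = 82.9.
E = (82.9) × (549/33286.6) = 1.36727…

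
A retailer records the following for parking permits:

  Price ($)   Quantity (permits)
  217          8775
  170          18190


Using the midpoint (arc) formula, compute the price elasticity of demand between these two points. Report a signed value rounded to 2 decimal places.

-2.87

%ΔQ = (18190 − 8775) / [(8775 + 18190)/2] = 9415/13482.5 = 0.698312…
%ΔP = (170 − 217) / [(217 + 170)/2] = -47/193.5 = -0.242894…
Arc Ed = %ΔQ / %ΔP = (9415/13482.5) / (-47/193.5) = -2.8749…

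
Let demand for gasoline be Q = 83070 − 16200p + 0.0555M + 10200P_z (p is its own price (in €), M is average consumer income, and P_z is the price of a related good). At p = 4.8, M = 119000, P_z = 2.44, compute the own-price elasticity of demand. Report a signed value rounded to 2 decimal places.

-2.11

At the given values, Q = 83070 − 16200(4.8) + 0.0555(119000) + 10200(2.44) = 36802.5.
∂Q/∂p = −16200.
E = (-16200) × (4.8/36802.5) = -2.1128…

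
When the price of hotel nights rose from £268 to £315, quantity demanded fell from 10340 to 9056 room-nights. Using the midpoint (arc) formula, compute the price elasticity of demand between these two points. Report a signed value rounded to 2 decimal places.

-0.82

%ΔQ = (9056 − 10340) / [(10340 + 9056)/2] = -1284/9698 = -0.132398…
%ΔP = (315 − 268) / [(268 + 315)/2] = 47/291.5 = 0.161234…
Arc Ed = %ΔQ / %ΔP = (-1284/9698) / (47/291.5) = -0.8211…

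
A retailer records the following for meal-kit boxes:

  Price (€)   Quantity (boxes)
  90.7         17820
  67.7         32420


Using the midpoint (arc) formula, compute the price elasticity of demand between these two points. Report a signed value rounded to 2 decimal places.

-2.00

%ΔQ = (32420 − 17820) / [(17820 + 32420)/2] = 14600/25120 = 0.581210…
%ΔP = (67.7 − 90.7) / [(90.7 + 67.7)/2] = -23/79.2 = -0.290404…
Arc Ed = %ΔQ / %ΔP = (14600/25120) / (-23/79.2) = -2.0013…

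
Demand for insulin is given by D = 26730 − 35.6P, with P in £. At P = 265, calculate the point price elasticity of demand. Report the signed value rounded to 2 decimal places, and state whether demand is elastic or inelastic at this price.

-0.55; inelastic

dD/dP = −35.6. At P = 265, D = 26730 − 35.6(265) = 17296.
Ed = (dD/dP)·(P/D) = −35.6 × (265/17296) = -0.5454…
|Ed| = 0.55 < 1, so demand is inelastic.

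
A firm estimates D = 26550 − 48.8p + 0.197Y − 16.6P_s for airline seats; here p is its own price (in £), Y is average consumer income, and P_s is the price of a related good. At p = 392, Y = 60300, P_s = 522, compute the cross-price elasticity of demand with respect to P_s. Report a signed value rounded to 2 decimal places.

At the given values, D = 26550 − 48.8(392) + 0.197(60300) − 16.6(522) = 10634.3.
∂D/∂P_s = -16.6.
E = (-16.6) × (522/10634.3) = -0.8148…

-0.81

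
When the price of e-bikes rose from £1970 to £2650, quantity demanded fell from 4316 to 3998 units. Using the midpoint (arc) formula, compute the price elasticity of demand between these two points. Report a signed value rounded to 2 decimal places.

-0.26

%ΔQ = (3998 − 4316) / [(4316 + 3998)/2] = -318/4157 = -0.076497…
%ΔP = (2650 − 1970) / [(1970 + 2650)/2] = 680/2310 = 0.294372…
Arc Ed = %ΔQ / %ΔP = (-318/4157) / (680/2310) = -0.2598…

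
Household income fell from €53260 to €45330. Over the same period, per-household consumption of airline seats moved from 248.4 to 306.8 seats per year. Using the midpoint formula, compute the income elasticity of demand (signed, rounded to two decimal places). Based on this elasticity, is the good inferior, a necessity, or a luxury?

-1.31; inferior

%ΔQ = (306.8 − 248.4)/[( 248.4 + 306.8)/2] = 58.4/277.6 = 0.210374…
%ΔIncome = (45330 − 53260)/[( 53260 + 45330)/2] = -7930/49295 = -0.160868…
E_income = (58.4/277.6) / (-7930/49295) = -1.3077…
E_income < 0 ⇒ inferior good.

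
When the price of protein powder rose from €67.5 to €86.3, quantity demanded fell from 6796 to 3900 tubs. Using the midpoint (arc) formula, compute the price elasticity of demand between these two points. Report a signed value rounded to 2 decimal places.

-2.22

%ΔQ = (3900 − 6796) / [(6796 + 3900)/2] = -2896/5348 = -0.541510…
%ΔP = (86.3 − 67.5) / [(67.5 + 86.3)/2] = 18.8/76.9 = 0.244473…
Arc Ed = %ΔQ / %ΔP = (-2896/5348) / (18.8/76.9) = -2.2150…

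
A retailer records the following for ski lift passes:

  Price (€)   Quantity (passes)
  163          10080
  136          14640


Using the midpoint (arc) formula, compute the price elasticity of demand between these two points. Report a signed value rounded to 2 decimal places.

-2.04

%ΔQ = (14640 − 10080) / [(10080 + 14640)/2] = 4560/12360 = 0.368932…
%ΔP = (136 − 163) / [(163 + 136)/2] = -27/149.5 = -0.180602…
Arc Ed = %ΔQ / %ΔP = (4560/12360) / (-27/149.5) = -2.0427…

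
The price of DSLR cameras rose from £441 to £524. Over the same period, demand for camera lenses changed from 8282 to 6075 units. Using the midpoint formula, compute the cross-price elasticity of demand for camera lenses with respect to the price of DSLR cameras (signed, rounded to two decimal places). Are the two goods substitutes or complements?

-1.79; complements

%ΔQ_{camera lenses} = (6075 − 8282)/avg = -2207/7178.5 = -0.307445…
%ΔP_{DSLR cameras} = (524 − 441)/avg = 83/482.5 = 0.172020…
E_cross = (-2207/7178.5) / (83/482.5) = -1.7872…
E_cross < 0 ⇒ the goods are complements.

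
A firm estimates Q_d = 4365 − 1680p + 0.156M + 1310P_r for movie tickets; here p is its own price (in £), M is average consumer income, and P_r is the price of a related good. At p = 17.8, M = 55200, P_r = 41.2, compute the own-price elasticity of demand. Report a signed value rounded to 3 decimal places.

At the given values, Q_d = 4365 − 1680(17.8) + 0.156(55200) + 1310(41.2) = 37044.2.
∂Q_d/∂p = −1680.
E = (-1680) × (17.8/37044.2) = -0.80725…

-0.807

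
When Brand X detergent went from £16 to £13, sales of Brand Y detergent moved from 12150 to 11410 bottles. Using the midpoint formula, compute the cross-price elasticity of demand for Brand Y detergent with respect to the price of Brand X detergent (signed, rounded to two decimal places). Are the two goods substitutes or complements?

0.30; substitutes

%ΔQ_{Brand Y detergent} = (11410 − 12150)/avg = -740/11780 = -0.062818…
%ΔP_{Brand X detergent} = (13 − 16)/avg = -3/14.5 = -0.206896…
E_cross = (-740/11780) / (-3/14.5) = 0.3036…
E_cross > 0 ⇒ the goods are substitutes.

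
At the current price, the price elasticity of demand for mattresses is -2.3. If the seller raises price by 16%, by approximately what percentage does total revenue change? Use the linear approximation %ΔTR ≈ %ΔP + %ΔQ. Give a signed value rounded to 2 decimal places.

%ΔQ ≈ Ed × %ΔP = (-2.3) × (+16%) = -36.8000%
%ΔTR ≈ %ΔP + %ΔQ = (+16%) + (-36.8000%) = -20.8000%

-20.80%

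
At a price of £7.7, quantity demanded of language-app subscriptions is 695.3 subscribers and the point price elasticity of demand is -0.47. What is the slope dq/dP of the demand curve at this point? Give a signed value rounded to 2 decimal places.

-42.44

Ed = (dq/dP)·(P/q) ⇒ dq/dP = Ed·q/P = (-0.47)·695.3/7.7 = -42.4403…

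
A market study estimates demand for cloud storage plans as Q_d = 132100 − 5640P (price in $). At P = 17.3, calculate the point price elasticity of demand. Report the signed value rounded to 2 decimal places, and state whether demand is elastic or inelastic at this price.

dQ_d/dP = −5640. At P = 17.3, Q_d = 132100 − 5640(17.3) = 34528.
Ed = (dQ_d/dP)·(P/Q_d) = −5640 × (17.3/34528) = -2.8258…
|Ed| = 2.83 > 1, so demand is elastic.

-2.83; elastic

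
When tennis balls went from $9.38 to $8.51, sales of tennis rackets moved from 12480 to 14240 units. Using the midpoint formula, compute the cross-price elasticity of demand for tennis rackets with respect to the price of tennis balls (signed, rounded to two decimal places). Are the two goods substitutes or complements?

-1.35; complements

%ΔQ_{tennis rackets} = (14240 − 12480)/avg = 1760/13360 = 0.131736…
%ΔP_{tennis balls} = (8.51 − 9.38)/avg = -0.87/8.945 = -0.097261…
E_cross = (1760/13360) / (-0.87/8.945) = -1.3544…
E_cross < 0 ⇒ the goods are complements.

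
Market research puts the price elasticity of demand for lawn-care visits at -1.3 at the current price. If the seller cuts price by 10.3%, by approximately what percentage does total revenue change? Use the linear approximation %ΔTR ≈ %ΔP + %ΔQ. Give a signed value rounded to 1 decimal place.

+3.1%

%ΔQ ≈ Ed × %ΔP = (-1.3) × (-10.3%) = +13.3900%
%ΔTR ≈ %ΔP + %ΔQ = (-10.3%) + (+13.3900%) = +3.0900%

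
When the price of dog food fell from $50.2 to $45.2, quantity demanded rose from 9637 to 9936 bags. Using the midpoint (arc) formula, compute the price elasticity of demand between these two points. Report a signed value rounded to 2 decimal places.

%ΔQ = (9936 − 9637) / [(9637 + 9936)/2] = 299/9786.5 = 0.030552…
%ΔP = (45.2 − 50.2) / [(50.2 + 45.2)/2] = -5/47.7 = -0.104821…
Arc Ed = %ΔQ / %ΔP = (299/9786.5) / (-5/47.7) = -0.2914…

-0.29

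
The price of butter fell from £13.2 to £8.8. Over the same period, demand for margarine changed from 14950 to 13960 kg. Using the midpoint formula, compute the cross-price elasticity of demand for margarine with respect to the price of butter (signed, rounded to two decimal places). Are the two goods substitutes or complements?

0.17; substitutes

%ΔQ_{margarine} = (13960 − 14950)/avg = -990/14455 = -0.068488…
%ΔP_{butter} = (8.8 − 13.2)/avg = -4.4/11 = -0.4
E_cross = (-990/14455) / (-4.4/11) = 0.1712…
E_cross > 0 ⇒ the goods are substitutes.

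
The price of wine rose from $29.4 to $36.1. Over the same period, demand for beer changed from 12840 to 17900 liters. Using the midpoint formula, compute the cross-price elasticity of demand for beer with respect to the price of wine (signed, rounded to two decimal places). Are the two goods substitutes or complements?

1.61; substitutes

%ΔQ_{beer} = (17900 − 12840)/avg = 5060/15370 = 0.329212…
%ΔP_{wine} = (36.1 − 29.4)/avg = 6.7/32.75 = 0.204580…
E_cross = (5060/15370) / (6.7/32.75) = 1.6092…
E_cross > 0 ⇒ the goods are substitutes.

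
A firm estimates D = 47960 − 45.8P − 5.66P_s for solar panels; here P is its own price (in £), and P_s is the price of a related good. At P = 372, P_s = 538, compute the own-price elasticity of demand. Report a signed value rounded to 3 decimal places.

At the given values, D = 47960 − 45.8(372) − 5.66(538) = 27877.32.
∂D/∂P = −45.8.
E = (-45.8) × (372/27877.32) = -0.61116…

-0.611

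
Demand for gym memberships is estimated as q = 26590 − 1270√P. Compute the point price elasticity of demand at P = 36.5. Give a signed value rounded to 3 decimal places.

dq/dP = −1270/(2√P) = -105.106. At P = 36.5, q = 18917.3.
Ed = (dq/dP)·(P/q) = (-105.106) × (36.5/18917.3) = -0.20279…

-0.203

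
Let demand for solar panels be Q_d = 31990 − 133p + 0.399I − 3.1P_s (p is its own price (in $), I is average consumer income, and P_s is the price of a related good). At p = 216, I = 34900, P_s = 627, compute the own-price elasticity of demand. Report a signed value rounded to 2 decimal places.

-1.88

At the given values, Q_d = 31990 − 133(216) + 0.399(34900) − 3.1(627) = 15243.4.
∂Q_d/∂p = −133.
E = (-133) × (216/15243.4) = -1.8846…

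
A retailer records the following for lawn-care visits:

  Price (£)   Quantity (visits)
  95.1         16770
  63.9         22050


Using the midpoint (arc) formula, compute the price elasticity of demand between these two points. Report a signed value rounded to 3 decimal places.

-0.693

%ΔQ = (22050 − 16770) / [(16770 + 22050)/2] = 5280/19410 = 0.272024…
%ΔP = (63.9 − 95.1) / [(95.1 + 63.9)/2] = -31.2/79.5 = -0.392452…
Arc Ed = %ΔQ / %ΔP = (5280/19410) / (-31.2/79.5) = -0.69313…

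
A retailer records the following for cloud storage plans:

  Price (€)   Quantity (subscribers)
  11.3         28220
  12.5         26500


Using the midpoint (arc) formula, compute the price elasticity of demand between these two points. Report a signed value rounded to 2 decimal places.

%ΔQ = (26500 − 28220) / [(28220 + 26500)/2] = -1720/27360 = -0.062865…
%ΔP = (12.5 − 11.3) / [(11.3 + 12.5)/2] = 1.2/11.9 = 0.100840…
Arc Ed = %ΔQ / %ΔP = (-1720/27360) / (1.2/11.9) = -0.6234…

-0.62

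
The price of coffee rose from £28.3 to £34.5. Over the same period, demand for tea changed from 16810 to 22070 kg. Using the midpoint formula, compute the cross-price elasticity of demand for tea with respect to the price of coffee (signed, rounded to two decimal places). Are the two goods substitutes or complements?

1.37; substitutes

%ΔQ_{tea} = (22070 − 16810)/avg = 5260/19440 = 0.270576…
%ΔP_{coffee} = (34.5 − 28.3)/avg = 6.2/31.4 = 0.197452…
E_cross = (5260/19440) / (6.2/31.4) = 1.3703…
E_cross > 0 ⇒ the goods are substitutes.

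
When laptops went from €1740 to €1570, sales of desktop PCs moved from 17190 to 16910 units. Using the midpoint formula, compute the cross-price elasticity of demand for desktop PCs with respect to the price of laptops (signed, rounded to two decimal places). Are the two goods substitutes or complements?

%ΔQ_{desktop PCs} = (16910 − 17190)/avg = -280/17050 = -0.016422…
%ΔP_{laptops} = (1570 − 1740)/avg = -170/1655 = -0.102719…
E_cross = (-280/17050) / (-170/1655) = 0.1598…
E_cross > 0 ⇒ the goods are substitutes.

0.16; substitutes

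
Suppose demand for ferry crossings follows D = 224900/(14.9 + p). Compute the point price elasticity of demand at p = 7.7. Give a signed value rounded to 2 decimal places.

-0.34

dD/dp = −224900/(14.9 + p)² = -440.324. At p = 7.7, D = 9951.33.
Ed = (dD/dp)·(p/D) = (-440.324) × (7.7/9951.33) = -0.3407…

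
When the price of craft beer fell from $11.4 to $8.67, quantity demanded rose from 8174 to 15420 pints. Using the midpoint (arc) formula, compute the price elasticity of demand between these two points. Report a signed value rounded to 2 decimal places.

%ΔQ = (15420 − 8174) / [(8174 + 15420)/2] = 7246/11797 = 0.614223…
%ΔP = (8.67 − 11.4) / [(11.4 + 8.67)/2] = -2.73/10.035 = -0.272047…
Arc Ed = %ΔQ / %ΔP = (7246/11797) / (-2.73/10.035) = -2.2577…

-2.26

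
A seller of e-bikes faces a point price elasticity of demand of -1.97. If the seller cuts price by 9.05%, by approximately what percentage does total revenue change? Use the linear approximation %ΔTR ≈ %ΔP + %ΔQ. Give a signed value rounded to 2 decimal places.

+8.78%

%ΔQ ≈ Ed × %ΔP = (-1.97) × (-9.05%) = +17.8285%
%ΔTR ≈ %ΔP + %ΔQ = (-9.05%) + (+17.8285%) = +8.7785%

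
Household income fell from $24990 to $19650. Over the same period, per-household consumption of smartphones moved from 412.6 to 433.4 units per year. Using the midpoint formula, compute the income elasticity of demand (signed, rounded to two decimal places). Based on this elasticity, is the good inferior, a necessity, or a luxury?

-0.21; inferior

%ΔQ = (433.4 − 412.6)/[( 412.6 + 433.4)/2] = 20.8/423 = 0.049172…
%ΔIncome = (19650 − 24990)/[( 24990 + 19650)/2] = -5340/22320 = -0.239247…
E_income = (20.8/423) / (-5340/22320) = -0.2055…
E_income < 0 ⇒ inferior good.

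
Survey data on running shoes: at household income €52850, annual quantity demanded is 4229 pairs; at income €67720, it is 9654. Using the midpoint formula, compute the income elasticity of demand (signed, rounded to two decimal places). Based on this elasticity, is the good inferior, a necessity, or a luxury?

3.17; luxury

%ΔQ = (9654 − 4229)/[( 4229 + 9654)/2] = 5425/6941.5 = 0.781531…
%ΔIncome = (67720 − 52850)/[( 52850 + 67720)/2] = 14870/60285 = 0.246661…
E_income = (5425/6941.5) / (14870/60285) = 3.1684…
E_income > 1 ⇒ normal good, luxury.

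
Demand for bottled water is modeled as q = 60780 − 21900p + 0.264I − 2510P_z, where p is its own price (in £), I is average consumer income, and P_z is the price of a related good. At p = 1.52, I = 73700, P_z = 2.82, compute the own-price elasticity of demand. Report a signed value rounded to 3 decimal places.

At the given values, q = 60780 − 21900(1.52) + 0.264(73700) − 2510(2.82) = 39870.6.
∂q/∂p = −21900.
E = (-21900) × (1.52/39870.6) = -0.83490…

-0.835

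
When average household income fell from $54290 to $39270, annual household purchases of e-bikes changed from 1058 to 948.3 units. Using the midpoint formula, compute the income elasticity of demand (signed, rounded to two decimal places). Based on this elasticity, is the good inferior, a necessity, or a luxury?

0.34; necessity

%ΔQ = (948.3 − 1058)/[( 1058 + 948.3)/2] = -109.7/1003.15 = -0.109355…
%ΔIncome = (39270 − 54290)/[( 54290 + 39270)/2] = -15020/46780 = -0.321077…
E_income = (-109.7/1003.15) / (-15020/46780) = 0.3405…
0 < E_income < 1 ⇒ normal good, necessity.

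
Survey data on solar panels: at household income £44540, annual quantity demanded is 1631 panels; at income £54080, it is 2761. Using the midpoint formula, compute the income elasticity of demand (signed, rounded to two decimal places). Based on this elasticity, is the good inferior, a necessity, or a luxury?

2.66; luxury

%ΔQ = (2761 − 1631)/[( 1631 + 2761)/2] = 1130/2196 = 0.514571…
%ΔIncome = (54080 − 44540)/[( 44540 + 54080)/2] = 9540/49310 = 0.193469…
E_income = (1130/2196) / (9540/49310) = 2.6597…
E_income > 1 ⇒ normal good, luxury.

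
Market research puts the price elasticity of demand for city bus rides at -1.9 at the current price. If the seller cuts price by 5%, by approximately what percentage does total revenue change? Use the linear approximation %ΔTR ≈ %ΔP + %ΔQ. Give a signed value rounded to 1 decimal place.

%ΔQ ≈ Ed × %ΔP = (-1.9) × (-5%) = +9.5000%
%ΔTR ≈ %ΔP + %ΔQ = (-5%) + (+9.5000%) = +4.5000%

+4.5%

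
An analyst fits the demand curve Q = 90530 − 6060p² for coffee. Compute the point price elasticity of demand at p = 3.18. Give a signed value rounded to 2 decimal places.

dQ/dp = −2·6060·p = -38541.6. At p = 3.18, Q = 29248.856.
Ed = (dQ/dp)·(p/Q) = (-38541.6) × (3.18/29248.856) = -4.1903…

-4.19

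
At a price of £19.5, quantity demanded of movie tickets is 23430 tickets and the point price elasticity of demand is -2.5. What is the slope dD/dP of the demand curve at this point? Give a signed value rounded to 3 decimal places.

Ed = (dD/dP)·(P/D) ⇒ dD/dP = Ed·D/P = (-2.5)·23430/19.5 = -3003.84615…

-3003.846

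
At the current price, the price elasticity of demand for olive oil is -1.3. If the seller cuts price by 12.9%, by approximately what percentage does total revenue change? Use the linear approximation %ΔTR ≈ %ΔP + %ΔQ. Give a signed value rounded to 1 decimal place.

+3.9%

%ΔQ ≈ Ed × %ΔP = (-1.3) × (-12.9%) = +16.7700%
%ΔTR ≈ %ΔP + %ΔQ = (-12.9%) + (+16.7700%) = +3.8700%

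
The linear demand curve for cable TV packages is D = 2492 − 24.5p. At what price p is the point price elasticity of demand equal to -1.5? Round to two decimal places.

61.03

Ed = −24.5p/(2492 − 24.5p). Set this equal to -1.5:
24.5p = 1.5·(2492 − 24.5p) ⇒ 24.5p(1 + 1.5) = 1.5·2492
p = 1.5·2492 / (24.5·2.5) = 61.0285…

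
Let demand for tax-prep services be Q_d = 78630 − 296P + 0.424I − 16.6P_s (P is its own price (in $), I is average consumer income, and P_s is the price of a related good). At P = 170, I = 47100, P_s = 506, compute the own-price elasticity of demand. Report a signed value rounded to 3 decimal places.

-1.262

At the given values, Q_d = 78630 − 296(170) + 0.424(47100) − 16.6(506) = 39880.8.
∂Q_d/∂P = −296.
E = (-296) × (170/39880.8) = -1.26176…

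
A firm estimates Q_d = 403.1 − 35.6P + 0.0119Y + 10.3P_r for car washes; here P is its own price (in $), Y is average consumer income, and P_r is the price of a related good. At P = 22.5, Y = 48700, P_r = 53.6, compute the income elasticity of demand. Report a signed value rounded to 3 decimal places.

0.790

At the given values, Q_d = 403.1 − 35.6(22.5) + 0.0119(48700) + 10.3(53.6) = 733.71.
∂Q_d/∂Y = 0.0119.
E = (0.0119) × (48700/733.71) = 0.78986…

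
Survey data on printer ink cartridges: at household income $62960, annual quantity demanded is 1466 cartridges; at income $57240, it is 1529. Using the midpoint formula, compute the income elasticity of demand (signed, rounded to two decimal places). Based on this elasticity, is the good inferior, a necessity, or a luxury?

-0.44; inferior

%ΔQ = (1529 − 1466)/[( 1466 + 1529)/2] = 63/1497.5 = 0.042070…
%ΔIncome = (57240 − 62960)/[( 62960 + 57240)/2] = -5720/60100 = -0.095174…
E_income = (63/1497.5) / (-5720/60100) = -0.4420…
E_income < 0 ⇒ inferior good.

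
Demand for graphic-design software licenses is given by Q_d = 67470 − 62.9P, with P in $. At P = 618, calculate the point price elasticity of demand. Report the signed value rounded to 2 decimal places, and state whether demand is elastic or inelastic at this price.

dQ_d/dP = −62.9. At P = 618, Q_d = 67470 − 62.9(618) = 28597.8.
Ed = (dQ_d/dP)·(P/Q_d) = −62.9 × (618/28597.8) = -1.3592…
|Ed| = 1.36 > 1, so demand is elastic.

-1.36; elastic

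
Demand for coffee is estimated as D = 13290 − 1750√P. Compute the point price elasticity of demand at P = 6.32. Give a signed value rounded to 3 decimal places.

dD/dP = −1750/(2√P) = -348.056. At P = 6.32, D = 8890.57.
Ed = (dD/dP)·(P/D) = (-348.056) × (6.32/8890.57) = -0.24742…

-0.247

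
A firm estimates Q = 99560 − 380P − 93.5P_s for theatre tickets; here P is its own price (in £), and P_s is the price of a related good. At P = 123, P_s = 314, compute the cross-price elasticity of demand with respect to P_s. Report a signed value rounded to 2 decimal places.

At the given values, Q = 99560 − 380(123) − 93.5(314) = 23461.
∂Q/∂P_s = -93.5.
E = (-93.5) × (314/23461) = -1.2513…

-1.25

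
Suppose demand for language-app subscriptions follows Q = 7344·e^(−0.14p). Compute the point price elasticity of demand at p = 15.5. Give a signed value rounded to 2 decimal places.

-2.17

dQ/dp = −0.14·Q = -117.393. At p = 15.5, Q = 838.52.
Ed = (dQ/dp)·(p/Q) = (-117.393) × (15.5/838.52) = -2.17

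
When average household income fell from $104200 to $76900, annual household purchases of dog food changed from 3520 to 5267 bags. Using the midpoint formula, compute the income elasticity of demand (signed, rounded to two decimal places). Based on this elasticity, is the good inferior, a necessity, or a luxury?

%ΔQ = (5267 − 3520)/[( 3520 + 5267)/2] = 1747/4393.5 = 0.397632…
%ΔIncome = (76900 − 104200)/[( 104200 + 76900)/2] = -27300/90550 = -0.301490…
E_income = (1747/4393.5) / (-27300/90550) = -1.3188…
E_income < 0 ⇒ inferior good.

-1.32; inferior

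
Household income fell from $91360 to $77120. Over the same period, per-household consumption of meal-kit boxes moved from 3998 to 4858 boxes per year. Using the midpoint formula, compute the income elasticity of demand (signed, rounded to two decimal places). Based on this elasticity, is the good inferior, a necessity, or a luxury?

%ΔQ = (4858 − 3998)/[( 3998 + 4858)/2] = 860/4428 = 0.194218…
%ΔIncome = (77120 − 91360)/[( 91360 + 77120)/2] = -14240/84240 = -0.169040…
E_income = (860/4428) / (-14240/84240) = -1.1489…
E_income < 0 ⇒ inferior good.

-1.15; inferior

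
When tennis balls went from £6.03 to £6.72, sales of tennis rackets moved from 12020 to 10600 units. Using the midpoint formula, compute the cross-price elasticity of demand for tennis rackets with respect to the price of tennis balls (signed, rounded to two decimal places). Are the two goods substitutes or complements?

%ΔQ_{tennis rackets} = (10600 − 12020)/avg = -1420/11310 = -0.125552…
%ΔP_{tennis balls} = (6.72 − 6.03)/avg = 0.69/6.375 = 0.108235…
E_cross = (-1420/11310) / (0.69/6.375) = -1.1599…
E_cross < 0 ⇒ the goods are complements.

-1.16; complements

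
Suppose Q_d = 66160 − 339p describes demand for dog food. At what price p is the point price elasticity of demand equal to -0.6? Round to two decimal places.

73.19

Ed = −339p/(66160 − 339p). Set this equal to -0.6:
339p = 0.6·(66160 − 339p) ⇒ 339p(1 + 0.6) = 0.6·66160
p = 0.6·66160 / (339·1.6) = 73.1858…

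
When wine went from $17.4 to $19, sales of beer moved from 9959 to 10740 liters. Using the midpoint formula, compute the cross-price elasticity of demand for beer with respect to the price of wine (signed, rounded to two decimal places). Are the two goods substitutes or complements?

0.86; substitutes

%ΔQ_{beer} = (10740 − 9959)/avg = 781/10349.5 = 0.075462…
%ΔP_{wine} = (19 − 17.4)/avg = 1.6/18.2 = 0.087912…
E_cross = (781/10349.5) / (1.6/18.2) = 0.8583…
E_cross > 0 ⇒ the goods are substitutes.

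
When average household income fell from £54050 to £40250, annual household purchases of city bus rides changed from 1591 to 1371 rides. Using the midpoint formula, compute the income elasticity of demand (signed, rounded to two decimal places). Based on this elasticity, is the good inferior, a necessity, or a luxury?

%ΔQ = (1371 − 1591)/[( 1591 + 1371)/2] = -220/1481 = -0.148548…
%ΔIncome = (40250 − 54050)/[( 54050 + 40250)/2] = -13800/47150 = -0.292682…
E_income = (-220/1481) / (-13800/47150) = 0.5075…
0 < E_income < 1 ⇒ normal good, necessity.

0.51; necessity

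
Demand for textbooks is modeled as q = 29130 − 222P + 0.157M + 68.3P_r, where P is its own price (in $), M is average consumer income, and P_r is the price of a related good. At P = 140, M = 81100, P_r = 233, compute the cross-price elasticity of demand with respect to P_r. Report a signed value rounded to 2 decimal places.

0.60

At the given values, q = 29130 − 222(140) + 0.157(81100) + 68.3(233) = 26696.6.
∂q/∂P_r = 68.3.
E = (68.3) × (233/26696.6) = 0.5961…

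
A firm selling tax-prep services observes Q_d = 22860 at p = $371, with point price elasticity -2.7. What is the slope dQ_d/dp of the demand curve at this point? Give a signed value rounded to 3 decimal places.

Ed = (dQ_d/dp)·(p/Q_d) ⇒ dQ_d/dp = Ed·Q_d/p = (-2.7)·22860/371 = -166.36657…

-166.367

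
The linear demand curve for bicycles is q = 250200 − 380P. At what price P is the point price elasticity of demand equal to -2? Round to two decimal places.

438.95

Ed = −380P/(250200 − 380P). Set this equal to -2:
380P = 2·(250200 − 380P) ⇒ 380P(1 + 2) = 2·250200
P = 2·250200 / (380·3) = 438.9473…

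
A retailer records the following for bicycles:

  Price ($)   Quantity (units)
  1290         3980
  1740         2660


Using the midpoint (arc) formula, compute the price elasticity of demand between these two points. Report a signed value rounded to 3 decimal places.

-1.339

%ΔQ = (2660 − 3980) / [(3980 + 2660)/2] = -1320/3320 = -0.397590…
%ΔP = (1740 − 1290) / [(1290 + 1740)/2] = 450/1515 = 0.297029…
Arc Ed = %ΔQ / %ΔP = (-1320/3320) / (450/1515) = -1.33855…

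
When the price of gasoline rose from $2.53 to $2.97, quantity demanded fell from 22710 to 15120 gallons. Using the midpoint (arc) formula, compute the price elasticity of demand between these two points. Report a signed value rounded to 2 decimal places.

-2.51

%ΔQ = (15120 − 22710) / [(22710 + 15120)/2] = -7590/18915 = -0.401268…
%ΔP = (2.97 − 2.53) / [(2.53 + 2.97)/2] = 0.44/2.75 = 0.16
Arc Ed = %ΔQ / %ΔP = (-7590/18915) / (0.44/2.75) = -2.5079…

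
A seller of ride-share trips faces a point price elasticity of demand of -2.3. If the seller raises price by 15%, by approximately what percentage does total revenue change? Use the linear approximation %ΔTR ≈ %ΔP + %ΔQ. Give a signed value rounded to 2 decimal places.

-19.50%

%ΔQ ≈ Ed × %ΔP = (-2.3) × (+15%) = -34.5000%
%ΔTR ≈ %ΔP + %ΔQ = (+15%) + (-34.5000%) = -19.5000%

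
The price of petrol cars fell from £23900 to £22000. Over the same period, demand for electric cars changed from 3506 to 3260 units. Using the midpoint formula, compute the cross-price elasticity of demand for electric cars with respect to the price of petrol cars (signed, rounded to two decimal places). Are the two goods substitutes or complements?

0.88; substitutes

%ΔQ_{electric cars} = (3260 − 3506)/avg = -246/3383 = -0.072716…
%ΔP_{petrol cars} = (22000 − 23900)/avg = -1900/22950 = -0.082788…
E_cross = (-246/3383) / (-1900/22950) = 0.8783…
E_cross > 0 ⇒ the goods are substitutes.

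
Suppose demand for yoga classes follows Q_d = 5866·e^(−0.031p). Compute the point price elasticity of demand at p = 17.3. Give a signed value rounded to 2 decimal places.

dQ_d/dp = −0.031·Q_d = -106.363. At p = 17.3, Q_d = 3431.07.
Ed = (dQ_d/dp)·(p/Q_d) = (-106.363) × (17.3/3431.07) = -0.5363

-0.54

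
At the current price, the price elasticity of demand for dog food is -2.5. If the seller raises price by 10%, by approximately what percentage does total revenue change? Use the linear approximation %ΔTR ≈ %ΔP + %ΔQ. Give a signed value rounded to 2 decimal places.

%ΔQ ≈ Ed × %ΔP = (-2.5) × (+10%) = -25.0000%
%ΔTR ≈ %ΔP + %ΔQ = (+10%) + (-25.0000%) = -15.0000%

-15.00%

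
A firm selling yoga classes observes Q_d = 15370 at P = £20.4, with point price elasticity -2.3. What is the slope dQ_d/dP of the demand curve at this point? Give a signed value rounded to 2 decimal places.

Ed = (dQ_d/dP)·(P/Q_d) ⇒ dQ_d/dP = Ed·Q_d/P = (-2.3)·15370/20.4 = -1732.8921…

-1732.89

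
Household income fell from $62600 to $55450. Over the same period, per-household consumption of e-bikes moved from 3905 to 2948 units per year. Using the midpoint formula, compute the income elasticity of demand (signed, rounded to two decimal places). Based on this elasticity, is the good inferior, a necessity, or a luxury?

%ΔQ = (2948 − 3905)/[( 3905 + 2948)/2] = -957/3426.5 = -0.279293…
%ΔIncome = (55450 − 62600)/[( 62600 + 55450)/2] = -7150/59025 = -0.121135…
E_income = (-957/3426.5) / (-7150/59025) = 2.3056…
E_income > 1 ⇒ normal good, luxury.

2.31; luxury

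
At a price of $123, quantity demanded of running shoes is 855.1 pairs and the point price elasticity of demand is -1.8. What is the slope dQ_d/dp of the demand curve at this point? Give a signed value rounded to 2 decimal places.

Ed = (dQ_d/dp)·(p/Q_d) ⇒ dQ_d/dp = Ed·Q_d/p = (-1.8)·855.1/123 = -12.5136…

-12.51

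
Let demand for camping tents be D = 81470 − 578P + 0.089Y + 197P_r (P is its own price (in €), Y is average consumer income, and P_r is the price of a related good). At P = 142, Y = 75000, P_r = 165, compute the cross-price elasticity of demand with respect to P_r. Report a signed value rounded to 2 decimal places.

0.84

At the given values, D = 81470 − 578(142) + 0.089(75000) + 197(165) = 38574.
∂D/∂P_r = 197.
E = (197) × (165/38574) = 0.8426…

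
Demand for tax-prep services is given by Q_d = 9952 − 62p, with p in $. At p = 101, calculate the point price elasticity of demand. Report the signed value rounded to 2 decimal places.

dQ_d/dp = −62. At p = 101, Q_d = 9952 − 62(101) = 3690.
Ed = (dQ_d/dp)·(p/Q_d) = −62 × (101/3690) = -1.6970…

-1.70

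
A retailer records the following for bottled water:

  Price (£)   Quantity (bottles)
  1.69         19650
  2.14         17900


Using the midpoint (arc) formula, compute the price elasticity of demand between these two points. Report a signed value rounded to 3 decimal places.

%ΔQ = (17900 − 19650) / [(19650 + 17900)/2] = -1750/18775 = -0.093209…
%ΔP = (2.14 − 1.69) / [(1.69 + 2.14)/2] = 0.45/1.915 = 0.234986…
Arc Ed = %ΔQ / %ΔP = (-1750/18775) / (0.45/1.915) = -0.39665…

-0.397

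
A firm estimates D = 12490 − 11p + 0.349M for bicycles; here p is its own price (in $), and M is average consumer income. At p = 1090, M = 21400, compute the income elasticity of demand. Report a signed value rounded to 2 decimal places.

0.94

At the given values, D = 12490 − 11(1090) + 0.349(21400) = 7968.6.
∂D/∂M = 0.349.
E = (0.349) × (21400/7968.6) = 0.9372…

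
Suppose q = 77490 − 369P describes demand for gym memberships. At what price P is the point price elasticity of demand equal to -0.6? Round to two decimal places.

78.75

Ed = −369P/(77490 − 369P). Set this equal to -0.6:
369P = 0.6·(77490 − 369P) ⇒ 369P(1 + 0.6) = 0.6·77490
P = 0.6·77490 / (369·1.6) = 78.75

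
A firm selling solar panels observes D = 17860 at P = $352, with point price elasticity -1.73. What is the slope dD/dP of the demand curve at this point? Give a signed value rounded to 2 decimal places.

Ed = (dD/dP)·(P/D) ⇒ dD/dP = Ed·D/P = (-1.73)·17860/352 = -87.7778…

-87.78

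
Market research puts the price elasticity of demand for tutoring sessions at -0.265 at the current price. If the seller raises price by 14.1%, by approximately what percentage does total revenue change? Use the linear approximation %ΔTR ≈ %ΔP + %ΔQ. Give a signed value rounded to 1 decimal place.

%ΔQ ≈ Ed × %ΔP = (-0.265) × (+14.1%) = -3.7365%
%ΔTR ≈ %ΔP + %ΔQ = (+14.1%) + (-3.7365%) = +10.3635%

+10.4%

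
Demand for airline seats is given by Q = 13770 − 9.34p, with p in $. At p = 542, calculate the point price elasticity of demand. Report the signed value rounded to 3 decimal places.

dQ/dp = −9.34. At p = 542, Q = 13770 − 9.34(542) = 8707.72.
Ed = (dQ/dp)·(p/Q) = −9.34 × (542/8707.72) = -0.58135…

-0.581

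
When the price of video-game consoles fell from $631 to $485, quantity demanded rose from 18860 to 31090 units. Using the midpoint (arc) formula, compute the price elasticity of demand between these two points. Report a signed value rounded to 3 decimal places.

%ΔQ = (31090 − 18860) / [(18860 + 31090)/2] = 12230/24975 = 0.489689…
%ΔP = (485 − 631) / [(631 + 485)/2] = -146/558 = -0.261648…
Arc Ed = %ΔQ / %ΔP = (12230/24975) / (-146/558) = -1.87155…

-1.872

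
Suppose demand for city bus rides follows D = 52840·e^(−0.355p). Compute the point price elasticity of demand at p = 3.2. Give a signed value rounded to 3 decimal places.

dD/dp = −0.355·D = -6023.27. At p = 3.2, D = 16967.
Ed = (dD/dp)·(p/D) = (-6023.27) × (3.2/16967) = -1.136

-1.136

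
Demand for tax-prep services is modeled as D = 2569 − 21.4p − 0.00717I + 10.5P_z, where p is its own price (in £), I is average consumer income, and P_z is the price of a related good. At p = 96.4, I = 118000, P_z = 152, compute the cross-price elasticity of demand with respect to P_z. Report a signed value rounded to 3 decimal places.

At the given values, D = 2569 − 21.4(96.4) − 0.00717(118000) + 10.5(152) = 1255.98.
∂D/∂P_z = 10.5.
E = (10.5) × (152/1255.98) = 1.27072…

1.271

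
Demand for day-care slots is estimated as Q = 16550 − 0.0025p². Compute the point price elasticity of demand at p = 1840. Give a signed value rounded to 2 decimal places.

dQ/dp = −2·0.0025·p = -9.2. At p = 1840, Q = 8086.
Ed = (dQ/dp)·(p/Q) = (-9.2) × (1840/8086) = -2.0934…

-2.09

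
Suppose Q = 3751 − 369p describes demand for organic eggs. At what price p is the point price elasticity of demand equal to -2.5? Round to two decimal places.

Ed = −369p/(3751 − 369p). Set this equal to -2.5:
369p = 2.5·(3751 − 369p) ⇒ 369p(1 + 2.5) = 2.5·3751
p = 2.5·3751 / (369·3.5) = 7.2609…

7.26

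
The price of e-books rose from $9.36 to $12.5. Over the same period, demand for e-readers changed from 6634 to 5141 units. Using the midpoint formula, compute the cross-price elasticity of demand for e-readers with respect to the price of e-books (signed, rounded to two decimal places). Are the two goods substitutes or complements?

%ΔQ_{e-readers} = (5141 − 6634)/avg = -1493/5887.5 = -0.253588…
%ΔP_{e-books} = (12.5 − 9.36)/avg = 3.14/10.93 = 0.287282…
E_cross = (-1493/5887.5) / (3.14/10.93) = -0.8827…
E_cross < 0 ⇒ the goods are complements.

-0.88; complements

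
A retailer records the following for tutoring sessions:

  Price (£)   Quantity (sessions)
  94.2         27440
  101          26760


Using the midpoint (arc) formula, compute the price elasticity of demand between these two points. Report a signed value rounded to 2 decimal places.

-0.36

%ΔQ = (26760 − 27440) / [(27440 + 26760)/2] = -680/27100 = -0.025092…
%ΔP = (101 − 94.2) / [(94.2 + 101)/2] = 6.8/97.6 = 0.069672…
Arc Ed = %ΔQ / %ΔP = (-680/27100) / (6.8/97.6) = -0.3601…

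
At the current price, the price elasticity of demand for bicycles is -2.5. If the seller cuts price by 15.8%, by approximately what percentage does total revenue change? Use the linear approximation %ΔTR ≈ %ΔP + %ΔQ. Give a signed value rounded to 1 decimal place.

%ΔQ ≈ Ed × %ΔP = (-2.5) × (-15.8%) = +39.5000%
%ΔTR ≈ %ΔP + %ΔQ = (-15.8%) + (+39.5000%) = +23.7000%

+23.7%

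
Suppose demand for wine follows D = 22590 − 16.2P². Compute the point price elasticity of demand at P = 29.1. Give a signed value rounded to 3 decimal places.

-3.093

dD/dP = −2·16.2·P = -942.84. At P = 29.1, D = 8871.678.
Ed = (dD/dP)·(P/D) = (-942.84) × (29.1/8871.678) = -3.09261…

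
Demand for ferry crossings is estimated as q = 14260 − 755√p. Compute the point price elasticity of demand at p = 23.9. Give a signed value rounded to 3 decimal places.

dq/dp = −755/(2√p) = -77.2179. At p = 23.9, q = 10569.
Ed = (dq/dp)·(p/q) = (-77.2179) × (23.9/10569) = -0.17461…

-0.175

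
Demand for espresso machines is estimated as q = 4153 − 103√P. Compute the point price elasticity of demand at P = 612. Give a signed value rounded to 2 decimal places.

dq/dP = −103/(2√P) = -2.08176. At P = 612, q = 1604.92.
Ed = (dq/dP)·(P/q) = (-2.08176) × (612/1604.92) = -0.7938…

-0.79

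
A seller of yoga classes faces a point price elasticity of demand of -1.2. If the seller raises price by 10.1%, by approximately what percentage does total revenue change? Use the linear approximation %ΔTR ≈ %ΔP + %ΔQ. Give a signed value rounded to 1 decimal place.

%ΔQ ≈ Ed × %ΔP = (-1.2) × (+10.1%) = -12.1200%
%ΔTR ≈ %ΔP + %ΔQ = (+10.1%) + (-12.1200%) = -2.0200%

-2.0%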